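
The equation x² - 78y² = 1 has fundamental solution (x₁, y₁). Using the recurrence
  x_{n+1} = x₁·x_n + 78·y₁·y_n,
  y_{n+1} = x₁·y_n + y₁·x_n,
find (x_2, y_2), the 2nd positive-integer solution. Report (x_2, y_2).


Step 1: Find the fundamental solution (x₁, y₁) of x² - 78y² = 1.
  Expand √78 as a continued fraction. a₀ = ⌊√78⌋ = 8; iterate m_{k+1} = d_k·a_k − m_k, d_{k+1} = (78 − m_{k+1}²)/d_k, a_{k+1} = ⌊(a₀ + m_{k+1})/d_{k+1}⌋ (starting m₀ = 0, d₀ = 1), with convergents p_k = a_k·p_{k-1} + p_{k-2}, q_k = a_k·q_{k-1} + q_{k-2} (p₋₁ = 1, q₋₁ = 0):
  k = 0: a₀ = 8; p₀/q₀ = 8/1; p₀² − 78·q₀² = 64 − 78 = -14.
  k = 1: m = 8, d = 14, a = ⌊(8 + 8)/14⌋ = 1; p/q = (1·8 + 1)/(1·1 + 0) = 9/1; p² − 78·q² = 81 − 78 = 3.
  k = 2: m = 6, d = 3, a = ⌊(8 + 6)/3⌋ = 4; p/q = (4·9 + 8)/(4·1 + 1) = 44/5; p² − 78·q² = 1936 − 1950 = -14.
  k = 3: m = 6, d = 14, a = ⌊(8 + 6)/14⌋ = 1; p/q = (1·44 + 9)/(1·5 + 1) = 53/6; p² − 78·q² = 2809 − 2808 = 1.
  The first convergent with p² − 78·q² = 1 gives the fundamental solution (x₁, y₁) = (53, 6).
Step 2: Apply the recurrence (x_{n+1}, y_{n+1}) = (x₁x_n + 78y₁y_n, x₁y_n + y₁x_n) repeatedly.
  From (x_1, y_1) = (53, 6): x_2 = 53·53 + 78·6·6 = 5617; y_2 = 53·6 + 6·53 = 636.
Step 3: Verify x_2² - 78·y_2² = 31550689 - 31550688 = 1 (should be 1). ✓

(x_1, y_1) = (53, 6); (x_2, y_2) = (5617, 636).


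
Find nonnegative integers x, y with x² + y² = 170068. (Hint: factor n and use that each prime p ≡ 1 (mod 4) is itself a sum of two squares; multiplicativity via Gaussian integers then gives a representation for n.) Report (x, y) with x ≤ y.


Step 1: Factor n = 170068 = 2^2 · 17 · 41 · 61.
Step 2: Check the mod-4 condition on each prime factor: 2 = 2 (special); 17 ≡ 1 (mod 4), exponent 1; 41 ≡ 1 (mod 4), exponent 1; 61 ≡ 1 (mod 4), exponent 1.
All primes ≡ 3 (mod 4) appear to even exponent (or don't appear), so by the two-squares theorem n IS expressible as a sum of two squares.
Step 3: Build a representation. Group n = k² · m with k = 2 and m = 17 · 41 · 61 = 42517 (a product of primes ≡ 1 (mod 4)); a representation of m scales to one of n via (k·x)² + (k·y)² = k²(x² + y²). Each prime p ≡ 1 (mod 4) is itself a sum of two squares; find a² by testing p − a² for a perfect square:
  17: 17 − 1² = 16 = 4² ⇒ 17 = 1² + 4².
  41: 41 − 1² = 40, 41 − 2² = 37, 41 − 3² = 32, 41 − 4² = 25 = 5² ⇒ 41 = 4² + 5².
  61: 61 − 1² = 60, 61 − 2² = 57, 61 − 3² = 52, 61 − 4² = 45, 61 − 5² = 36 = 6² ⇒ 61 = 5² + 6².
  Combine using the Brahmagupta–Fibonacci identity (a² + b²)(c² + d²) = (ac − bd)² + (ad + bc)² = (ac + bd)² + (ad − bc)²:
  17 · 41 = 697: from (1² + 4²)(4² + 5²), take (1·4 − 4·5, 1·5 + 4·4) = (4 − 20, 5 + 16) = (-16, 21); dropping signs (only squares matter) gives (16, 21); check 16² + 21² = 256 + 441 = 697 ✓.
  697 · 61 = 42517: from (16² + 21²)(5² + 6²), take (16·5 − 21·6, 16·6 + 21·5) = (80 − 126, 96 + 105) = (-46, 201); dropping signs (only squares matter) gives (46, 201); check 46² + 201² = 2116 + 40401 = 42517 ✓.
  Scale by k = 2: (2·46, 2·201) = (92, 402).
Step 4: Order so x ≤ y and verify: 92² + 402² = 8464 + 161604 = 170068 = n. ✓

n = 170068 = 92² + 402² (one valid representation with x ≤ y).


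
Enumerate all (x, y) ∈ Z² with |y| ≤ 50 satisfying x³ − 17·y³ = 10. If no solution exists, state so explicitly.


The equation is x³ - 17y³ = 10. For fixed y, x³ = 17·y³ + 10, so a solution requires the RHS to be a perfect cube.
Strategy: iterate y from -50 to 50, compute RHS = 17·y³ + 10, and check whether it is a (positive or negative) perfect cube.
Check small values of y:
  y = 0: RHS = 10 is not a perfect cube.
  y = 1: RHS = 27 = (3)³ ⇒ x = 3 works.
  y = -1: RHS = -7 is not a perfect cube.
  y = 2: RHS = 146 is not a perfect cube.
  y = -2: RHS = -126 is not a perfect cube.
  y = 3: RHS = 469 is not a perfect cube.
  y = -3: RHS = -449 is not a perfect cube.
Continuing the search up to |y| = 50 finds no further solutions beyond those listed.
Collected solutions: (3, 1).

Solutions (with |y| ≤ 50): (3, 1).


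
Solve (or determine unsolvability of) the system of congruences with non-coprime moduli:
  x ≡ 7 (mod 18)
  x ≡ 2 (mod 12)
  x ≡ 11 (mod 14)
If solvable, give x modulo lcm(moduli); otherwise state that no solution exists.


Moduli 18, 12, 14 are not pairwise coprime, so CRT works modulo lcm(m_i) when all pairwise compatibility conditions hold.
Pairwise compatibility: gcd(m_i, m_j) must divide a_i - a_j for every pair.
Merge one congruence at a time:
  Start: x ≡ 7 (mod 18).
  Combine with x ≡ 2 (mod 12): gcd(18, 12) = 6, and 2 - 7 = -5 is NOT divisible by 6.
    ⇒ system is inconsistent (no integer solution).

No solution (the system is inconsistent).


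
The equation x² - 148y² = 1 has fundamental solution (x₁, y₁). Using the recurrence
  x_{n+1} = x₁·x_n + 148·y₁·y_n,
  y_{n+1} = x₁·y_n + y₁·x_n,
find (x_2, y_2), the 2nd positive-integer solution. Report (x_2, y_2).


Step 1: Find the fundamental solution (x₁, y₁) of x² - 148y² = 1.
  Expand √148 as a continued fraction. a₀ = ⌊√148⌋ = 12; iterate m_{k+1} = d_k·a_k − m_k, d_{k+1} = (148 − m_{k+1}²)/d_k, a_{k+1} = ⌊(a₀ + m_{k+1})/d_{k+1}⌋ (starting m₀ = 0, d₀ = 1), with convergents p_k = a_k·p_{k-1} + p_{k-2}, q_k = a_k·q_{k-1} + q_{k-2} (p₋₁ = 1, q₋₁ = 0):
  k = 0: a₀ = 12; p₀/q₀ = 12/1; p₀² − 148·q₀² = 144 − 148 = -4.
  k = 1: m = 12, d = 4, a = ⌊(12 + 12)/4⌋ = 6; p/q = (6·12 + 1)/(6·1 + 0) = 73/6; p² − 148·q² = 5329 − 5328 = 1.
  The first convergent with p² − 148·q² = 1 gives the fundamental solution (x₁, y₁) = (73, 6).
Step 2: Apply the recurrence (x_{n+1}, y_{n+1}) = (x₁x_n + 148y₁y_n, x₁y_n + y₁x_n) repeatedly.
  From (x_1, y_1) = (73, 6): x_2 = 73·73 + 148·6·6 = 10657; y_2 = 73·6 + 6·73 = 876.
Step 3: Verify x_2² - 148·y_2² = 113571649 - 113571648 = 1 (should be 1). ✓

(x_1, y_1) = (73, 6); (x_2, y_2) = (10657, 876).


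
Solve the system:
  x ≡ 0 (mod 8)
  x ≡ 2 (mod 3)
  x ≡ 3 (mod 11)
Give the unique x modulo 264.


Moduli 8, 3, 11 are pairwise coprime; by CRT there is a unique solution modulo M = 8 · 3 · 11 = 264.
Solve pairwise, accumulating the modulus:
  Start with x ≡ 0 (mod 8).
  Combine with x ≡ 2 (mod 3): since gcd(8, 3) = 1, we get a unique residue mod 24.
    Write x = 0 + 8·t and substitute into x ≡ 2 (mod 3): 8·t ≡ 2 − 0 = 2 (mod 3).
    Reduce coefficients mod 3: 2·t ≡ 2 (mod 3).
    The inverse of 2 mod 3 is 2 (since 2·2 = 4 = 1·3 + 1), so t ≡ 2·2 = 4 ≡ 1 (mod 3).
    Then x = 0 + 8·1 = 8, valid modulo lcm(8, 3) = 24: x ≡ 8 (mod 24).
  Combine with x ≡ 3 (mod 11): since gcd(24, 11) = 1, we get a unique residue mod 264.
    Write x = 8 + 24·t and substitute into x ≡ 3 (mod 11): 24·t ≡ 3 − 8 = -5 (mod 11).
    Reduce coefficients mod 11: 2·t ≡ 6 (mod 11).
    The inverse of 2 mod 11 is 6 (since 2·6 = 12 = 1·11 + 1), so t ≡ 6·6 = 36 ≡ 3 (mod 11).
    Then x = 8 + 24·3 = 80, valid modulo lcm(24, 11) = 264: x ≡ 80 (mod 264).
Verify: 80 mod 8 = 0 ✓, 80 mod 3 = 2 ✓, 80 mod 11 = 3 ✓.

x ≡ 80 (mod 264).


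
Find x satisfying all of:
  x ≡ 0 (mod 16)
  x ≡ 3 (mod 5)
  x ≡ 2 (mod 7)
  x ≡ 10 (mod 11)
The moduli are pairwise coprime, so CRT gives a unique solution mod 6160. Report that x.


Product of moduli M = 16 · 5 · 7 · 11 = 6160.
Merge one congruence at a time:
  Start: x ≡ 0 (mod 16).
  Combine with x ≡ 3 (mod 5); new modulus lcm = 80.
    Write x = 0 + 16·t and substitute into x ≡ 3 (mod 5): 16·t ≡ 3 − 0 = 3 (mod 5).
    Reduce coefficients mod 5: 1·t ≡ 3 (mod 5).
    So t ≡ 3 (mod 5).
    Then x = 0 + 16·3 = 48, valid modulo lcm(16, 5) = 80: x ≡ 48 (mod 80).
  Combine with x ≡ 2 (mod 7); new modulus lcm = 560.
    Write x = 48 + 80·t and substitute into x ≡ 2 (mod 7): 80·t ≡ 2 − 48 = -46 (mod 7).
    Reduce coefficients mod 7: 3·t ≡ 3 (mod 7).
    The inverse of 3 mod 7 is 5 (since 3·5 = 15 = 2·7 + 1), so t ≡ 5·3 = 15 ≡ 1 (mod 7).
    Then x = 48 + 80·1 = 128, valid modulo lcm(80, 7) = 560: x ≡ 128 (mod 560).
  Combine with x ≡ 10 (mod 11); new modulus lcm = 6160.
    Write x = 128 + 560·t and substitute into x ≡ 10 (mod 11): 560·t ≡ 10 − 128 = -118 (mod 11).
    Reduce coefficients mod 11: 10·t ≡ 3 (mod 11).
    The inverse of 10 mod 11 is 10 (since 10·10 = 100 = 9·11 + 1), so t ≡ 10·3 = 30 ≡ 8 (mod 11).
    Then x = 128 + 560·8 = 4608, valid modulo lcm(560, 11) = 6160: x ≡ 4608 (mod 6160).
Verify against each original: 4608 mod 16 = 0, 4608 mod 5 = 3, 4608 mod 7 = 2, 4608 mod 11 = 10.

x ≡ 4608 (mod 6160).


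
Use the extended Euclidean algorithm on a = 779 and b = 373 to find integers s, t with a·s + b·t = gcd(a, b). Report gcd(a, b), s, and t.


Euclidean algorithm on (779, 373) — divide until remainder is 0:
  779 = 2 · 373 + 33
  373 = 11 · 33 + 10
  33 = 3 · 10 + 3
  10 = 3 · 3 + 1
  3 = 3 · 1 + 0
gcd(779, 373) = 1.
Track Bezout coefficients alongside the remainders: start with r₀ = 779 = a·1 + b·0 (s = 1, t = 0) and r₁ = 373 = a·0 + b·1 (s = 0, t = 1); each new remainder r_{k+1} = r_{k-1} − q_k·r_k inherits s_{k+1} = s_{k-1} − q_k·s_k, t_{k+1} = t_{k-1} − q_k·t_k, so r_k = a·s_k + b·t_k at every step:
  q = 2: r = 33, s = 1 − 2·0 = 1, t = 0 − 2·1 = -2  (check: 779·1 + 373·(-2) = 33)
  q = 11: r = 10, s = 0 − 11·1 = -11, t = 1 − 11·(-2) = 23  (check: 779·(-11) + 373·23 = 10)
  q = 3: r = 3, s = 1 − 3·(-11) = 34, t = -2 − 3·23 = -71  (check: 779·34 + 373·(-71) = 3)
  q = 3: r = 1, s = -11 − 3·34 = -113, t = 23 − 3·(-71) = 236  (check: 779·(-113) + 373·236 = 1)
The row with r = 1 (the gcd) gives the Bezout coefficients s = -113, t = 236.
Result: 779 · (-113) + 373 · (236) = 1.

gcd(779, 373) = 1; s = -113, t = 236 (check: 779·(-113) + 373·236 = 1).


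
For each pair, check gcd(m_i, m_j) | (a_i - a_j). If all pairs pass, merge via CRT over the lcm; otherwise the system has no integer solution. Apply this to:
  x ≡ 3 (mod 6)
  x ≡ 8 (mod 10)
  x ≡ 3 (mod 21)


Moduli 6, 10, 21 are not pairwise coprime, so CRT works modulo lcm(m_i) when all pairwise compatibility conditions hold.
Pairwise compatibility: gcd(m_i, m_j) must divide a_i - a_j for every pair.
Merge one congruence at a time:
  Start: x ≡ 3 (mod 6).
  Combine with x ≡ 8 (mod 10): gcd(6, 10) = 2, and 8 - 3 = 5 is NOT divisible by 2.
    ⇒ system is inconsistent (no integer solution).

No solution (the system is inconsistent).


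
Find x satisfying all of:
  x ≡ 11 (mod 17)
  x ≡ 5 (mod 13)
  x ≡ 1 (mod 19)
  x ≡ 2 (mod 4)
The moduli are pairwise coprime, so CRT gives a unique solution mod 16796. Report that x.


Product of moduli M = 17 · 13 · 19 · 4 = 16796.
Merge one congruence at a time:
  Start: x ≡ 11 (mod 17).
  Combine with x ≡ 5 (mod 13); new modulus lcm = 221.
    Write x = 11 + 17·t and substitute into x ≡ 5 (mod 13): 17·t ≡ 5 − 11 = -6 (mod 13).
    Reduce coefficients mod 13: 4·t ≡ 7 (mod 13).
    The inverse of 4 mod 13 is 10 (since 4·10 = 40 = 3·13 + 1), so t ≡ 10·7 = 70 ≡ 5 (mod 13).
    Then x = 11 + 17·5 = 96, valid modulo lcm(17, 13) = 221: x ≡ 96 (mod 221).
  Combine with x ≡ 1 (mod 19); new modulus lcm = 4199.
    Write x = 96 + 221·t and substitute into x ≡ 1 (mod 19): 221·t ≡ 1 − 96 = -95 (mod 19).
    Reduce coefficients mod 19: 12·t ≡ 0 (mod 19).
    The inverse of 12 mod 19 is 8 (since 12·8 = 96 = 5·19 + 1), so t ≡ 8·0 = 0 ≡ 0 (mod 19).
    Then x = 96 + 221·0 = 96, valid modulo lcm(221, 19) = 4199: x ≡ 96 (mod 4199).
  Combine with x ≡ 2 (mod 4); new modulus lcm = 16796.
    Write x = 96 + 4199·t and substitute into x ≡ 2 (mod 4): 4199·t ≡ 2 − 96 = -94 (mod 4).
    Reduce coefficients mod 4: 3·t ≡ 2 (mod 4).
    The inverse of 3 mod 4 is 3 (since 3·3 = 9 = 2·4 + 1), so t ≡ 3·2 = 6 ≡ 2 (mod 4).
    Then x = 96 + 4199·2 = 8494, valid modulo lcm(4199, 4) = 16796: x ≡ 8494 (mod 16796).
Verify against each original: 8494 mod 17 = 11, 8494 mod 13 = 5, 8494 mod 19 = 1, 8494 mod 4 = 2.

x ≡ 8494 (mod 16796).


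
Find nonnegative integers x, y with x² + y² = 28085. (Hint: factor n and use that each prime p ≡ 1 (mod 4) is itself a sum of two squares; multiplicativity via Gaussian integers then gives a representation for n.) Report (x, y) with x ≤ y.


Step 1: Factor n = 28085 = 5 · 41 · 137.
Step 2: Check the mod-4 condition on each prime factor: 5 ≡ 1 (mod 4), exponent 1; 41 ≡ 1 (mod 4), exponent 1; 137 ≡ 1 (mod 4), exponent 1.
All primes ≡ 3 (mod 4) appear to even exponent (or don't appear), so by the two-squares theorem n IS expressible as a sum of two squares.
Step 3: Build a representation. Here n = 5 · 41 · 137 is a product of primes ≡ 1 (mod 4). Each prime p ≡ 1 (mod 4) is itself a sum of two squares; find a² by testing p − a² for a perfect square:
  5: 5 − 1² = 4 = 2² ⇒ 5 = 1² + 2².
  41: 41 − 1² = 40, 41 − 2² = 37, 41 − 3² = 32, 41 − 4² = 25 = 5² ⇒ 41 = 4² + 5².
  137: 137 − 1² = 136, 137 − 2² = 133, 137 − 3² = 128, 137 − 4² = 121 = 11² ⇒ 137 = 4² + 11².
  Combine using the Brahmagupta–Fibonacci identity (a² + b²)(c² + d²) = (ac − bd)² + (ad + bc)² = (ac + bd)² + (ad − bc)²:
  5 · 41 = 205: from (1² + 2²)(4² + 5²), take (1·4 − 2·5, 1·5 + 2·4) = (4 − 10, 5 + 8) = (-6, 13); dropping signs (only squares matter) gives (6, 13); check 6² + 13² = 36 + 169 = 205 ✓.
  205 · 137 = 28085: from (6² + 13²)(4² + 11²), take (6·4 − 13·11, 6·11 + 13·4) = (24 − 143, 66 + 52) = (-119, 118); dropping signs (only squares matter) gives (119, 118); check 119² + 118² = 14161 + 13924 = 28085 ✓.
Step 4: Order so x ≤ y and verify: 118² + 119² = 13924 + 14161 = 28085 = n. ✓

n = 28085 = 118² + 119² (one valid representation with x ≤ y).


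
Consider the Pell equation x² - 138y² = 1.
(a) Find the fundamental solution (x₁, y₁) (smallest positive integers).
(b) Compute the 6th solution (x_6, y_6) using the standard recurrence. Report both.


Step 1: Find the fundamental solution (x₁, y₁) of x² - 138y² = 1.
  Expand √138 as a continued fraction. a₀ = ⌊√138⌋ = 11; iterate m_{k+1} = d_k·a_k − m_k, d_{k+1} = (138 − m_{k+1}²)/d_k, a_{k+1} = ⌊(a₀ + m_{k+1})/d_{k+1}⌋ (starting m₀ = 0, d₀ = 1), with convergents p_k = a_k·p_{k-1} + p_{k-2}, q_k = a_k·q_{k-1} + q_{k-2} (p₋₁ = 1, q₋₁ = 0):
  k = 0: a₀ = 11; p₀/q₀ = 11/1; p₀² − 138·q₀² = 121 − 138 = -17.
  k = 1: m = 11, d = 17, a = ⌊(11 + 11)/17⌋ = 1; p/q = (1·11 + 1)/(1·1 + 0) = 12/1; p² − 138·q² = 144 − 138 = 6.
  k = 2: m = 6, d = 6, a = ⌊(11 + 6)/6⌋ = 2; p/q = (2·12 + 11)/(2·1 + 1) = 35/3; p² − 138·q² = 1225 − 1242 = -17.
  k = 3: m = 6, d = 17, a = ⌊(11 + 6)/17⌋ = 1; p/q = (1·35 + 12)/(1·3 + 1) = 47/4; p² − 138·q² = 2209 − 2208 = 1.
  The first convergent with p² − 138·q² = 1 gives the fundamental solution (x₁, y₁) = (47, 4).
Step 2: Apply the recurrence (x_{n+1}, y_{n+1}) = (x₁x_n + 138y₁y_n, x₁y_n + y₁x_n) repeatedly.
  From (x_1, y_1) = (47, 4): x_2 = 47·47 + 138·4·4 = 4417; y_2 = 47·4 + 4·47 = 376.
  From (x_2, y_2) = (4417, 376): x_3 = 47·4417 + 138·4·376 = 415151; y_3 = 47·376 + 4·4417 = 35340.
  From (x_3, y_3) = (415151, 35340): x_4 = 47·415151 + 138·4·35340 = 39019777; y_4 = 47·35340 + 4·415151 = 3321584.
  From (x_4, y_4) = (39019777, 3321584): x_5 = 47·39019777 + 138·4·3321584 = 3667443887; y_5 = 47·3321584 + 4·39019777 = 312193556.
  From (x_5, y_5) = (3667443887, 312193556): x_6 = 47·3667443887 + 138·4·312193556 = 344700705601; y_6 = 47·312193556 + 4·3667443887 = 29342872680.
Step 3: Verify x_6² - 138·y_6² = 118818576441827272771201 - 118818576441827272771200 = 1 (should be 1). ✓

(x_1, y_1) = (47, 4); (x_6, y_6) = (344700705601, 29342872680).


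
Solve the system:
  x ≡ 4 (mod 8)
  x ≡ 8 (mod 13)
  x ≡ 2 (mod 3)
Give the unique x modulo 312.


Moduli 8, 13, 3 are pairwise coprime; by CRT there is a unique solution modulo M = 8 · 13 · 3 = 312.
Solve pairwise, accumulating the modulus:
  Start with x ≡ 4 (mod 8).
  Combine with x ≡ 8 (mod 13): since gcd(8, 13) = 1, we get a unique residue mod 104.
    Write x = 4 + 8·t and substitute into x ≡ 8 (mod 13): 8·t ≡ 8 − 4 = 4 (mod 13).
    The inverse of 8 mod 13 is 5 (since 8·5 = 40 = 3·13 + 1), so t ≡ 5·4 = 20 ≡ 7 (mod 13).
    Then x = 4 + 8·7 = 60, valid modulo lcm(8, 13) = 104: x ≡ 60 (mod 104).
  Combine with x ≡ 2 (mod 3): since gcd(104, 3) = 1, we get a unique residue mod 312.
    Write x = 60 + 104·t and substitute into x ≡ 2 (mod 3): 104·t ≡ 2 − 60 = -58 (mod 3).
    Reduce coefficients mod 3: 2·t ≡ 2 (mod 3).
    The inverse of 2 mod 3 is 2 (since 2·2 = 4 = 1·3 + 1), so t ≡ 2·2 = 4 ≡ 1 (mod 3).
    Then x = 60 + 104·1 = 164, valid modulo lcm(104, 3) = 312: x ≡ 164 (mod 312).
Verify: 164 mod 8 = 4 ✓, 164 mod 13 = 8 ✓, 164 mod 3 = 2 ✓.

x ≡ 164 (mod 312).


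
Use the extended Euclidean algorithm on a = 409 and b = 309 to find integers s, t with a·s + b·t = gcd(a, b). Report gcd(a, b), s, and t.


Euclidean algorithm on (409, 309) — divide until remainder is 0:
  409 = 1 · 309 + 100
  309 = 3 · 100 + 9
  100 = 11 · 9 + 1
  9 = 9 · 1 + 0
gcd(409, 309) = 1.
Track Bezout coefficients alongside the remainders: start with r₀ = 409 = a·1 + b·0 (s = 1, t = 0) and r₁ = 309 = a·0 + b·1 (s = 0, t = 1); each new remainder r_{k+1} = r_{k-1} − q_k·r_k inherits s_{k+1} = s_{k-1} − q_k·s_k, t_{k+1} = t_{k-1} − q_k·t_k, so r_k = a·s_k + b·t_k at every step:
  q = 1: r = 100, s = 1 − 1·0 = 1, t = 0 − 1·1 = -1  (check: 409·1 + 309·(-1) = 100)
  q = 3: r = 9, s = 0 − 3·1 = -3, t = 1 − 3·(-1) = 4  (check: 409·(-3) + 309·4 = 9)
  q = 11: r = 1, s = 1 − 11·(-3) = 34, t = -1 − 11·4 = -45  (check: 409·34 + 309·(-45) = 1)
The row with r = 1 (the gcd) gives the Bezout coefficients s = 34, t = -45.
Result: 409 · (34) + 309 · (-45) = 1.

gcd(409, 309) = 1; s = 34, t = -45 (check: 409·34 + 309·(-45) = 1).


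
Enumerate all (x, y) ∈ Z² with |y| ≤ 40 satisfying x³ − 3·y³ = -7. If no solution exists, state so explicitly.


The equation is x³ - 3y³ = -7. For fixed y, x³ = 3·y³ − 7, so a solution requires the RHS to be a perfect cube.
Strategy: iterate y from -40 to 40, compute RHS = 3·y³ − 7, and check whether it is a (positive or negative) perfect cube.
Check small values of y:
  y = 0: RHS = -7 is not a perfect cube.
  y = 1: RHS = -4 is not a perfect cube.
  y = -1: RHS = -10 is not a perfect cube.
  y = 2: RHS = 17 is not a perfect cube.
  y = -2: RHS = -31 is not a perfect cube.
  y = 3: RHS = 74 is not a perfect cube.
  y = -3: RHS = -88 is not a perfect cube.
Continuing the search up to |y| = 40 finds no solutions either.
No (x, y) in the scanned range satisfies the equation.

No integer solutions with |y| ≤ 40.


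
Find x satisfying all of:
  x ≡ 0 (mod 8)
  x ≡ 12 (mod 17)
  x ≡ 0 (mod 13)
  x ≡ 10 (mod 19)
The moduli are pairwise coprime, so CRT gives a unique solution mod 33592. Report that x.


Product of moduli M = 8 · 17 · 13 · 19 = 33592.
Merge one congruence at a time:
  Start: x ≡ 0 (mod 8).
  Combine with x ≡ 12 (mod 17); new modulus lcm = 136.
    Write x = 0 + 8·t and substitute into x ≡ 12 (mod 17): 8·t ≡ 12 − 0 = 12 (mod 17).
    The inverse of 8 mod 17 is 15 (since 8·15 = 120 = 7·17 + 1), so t ≡ 15·12 = 180 ≡ 10 (mod 17).
    Then x = 0 + 8·10 = 80, valid modulo lcm(8, 17) = 136: x ≡ 80 (mod 136).
  Combine with x ≡ 0 (mod 13); new modulus lcm = 1768.
    Write x = 80 + 136·t and substitute into x ≡ 0 (mod 13): 136·t ≡ 0 − 80 = -80 (mod 13).
    Reduce coefficients mod 13: 6·t ≡ 11 (mod 13).
    The inverse of 6 mod 13 is 11 (since 6·11 = 66 = 5·13 + 1), so t ≡ 11·11 = 121 ≡ 4 (mod 13).
    Then x = 80 + 136·4 = 624, valid modulo lcm(136, 13) = 1768: x ≡ 624 (mod 1768).
  Combine with x ≡ 10 (mod 19); new modulus lcm = 33592.
    Write x = 624 + 1768·t and substitute into x ≡ 10 (mod 19): 1768·t ≡ 10 − 624 = -614 (mod 19).
    Reduce coefficients mod 19: 1·t ≡ 13 (mod 19).
    So t ≡ 13 (mod 19).
    Then x = 624 + 1768·13 = 23608, valid modulo lcm(1768, 19) = 33592: x ≡ 23608 (mod 33592).
Verify against each original: 23608 mod 8 = 0, 23608 mod 17 = 12, 23608 mod 13 = 0, 23608 mod 19 = 10.

x ≡ 23608 (mod 33592).


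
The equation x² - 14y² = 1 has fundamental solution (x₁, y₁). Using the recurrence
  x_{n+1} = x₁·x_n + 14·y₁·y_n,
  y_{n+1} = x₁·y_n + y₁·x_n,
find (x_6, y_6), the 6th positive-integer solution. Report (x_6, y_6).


Step 1: Find the fundamental solution (x₁, y₁) of x² - 14y² = 1.
  Expand √14 as a continued fraction. a₀ = ⌊√14⌋ = 3; iterate m_{k+1} = d_k·a_k − m_k, d_{k+1} = (14 − m_{k+1}²)/d_k, a_{k+1} = ⌊(a₀ + m_{k+1})/d_{k+1}⌋ (starting m₀ = 0, d₀ = 1), with convergents p_k = a_k·p_{k-1} + p_{k-2}, q_k = a_k·q_{k-1} + q_{k-2} (p₋₁ = 1, q₋₁ = 0):
  k = 0: a₀ = 3; p₀/q₀ = 3/1; p₀² − 14·q₀² = 9 − 14 = -5.
  k = 1: m = 3, d = 5, a = ⌊(3 + 3)/5⌋ = 1; p/q = (1·3 + 1)/(1·1 + 0) = 4/1; p² − 14·q² = 16 − 14 = 2.
  k = 2: m = 2, d = 2, a = ⌊(3 + 2)/2⌋ = 2; p/q = (2·4 + 3)/(2·1 + 1) = 11/3; p² − 14·q² = 121 − 126 = -5.
  k = 3: m = 2, d = 5, a = ⌊(3 + 2)/5⌋ = 1; p/q = (1·11 + 4)/(1·3 + 1) = 15/4; p² − 14·q² = 225 − 224 = 1.
  The first convergent with p² − 14·q² = 1 gives the fundamental solution (x₁, y₁) = (15, 4).
Step 2: Apply the recurrence (x_{n+1}, y_{n+1}) = (x₁x_n + 14y₁y_n, x₁y_n + y₁x_n) repeatedly.
  From (x_1, y_1) = (15, 4): x_2 = 15·15 + 14·4·4 = 449; y_2 = 15·4 + 4·15 = 120.
  From (x_2, y_2) = (449, 120): x_3 = 15·449 + 14·4·120 = 13455; y_3 = 15·120 + 4·449 = 3596.
  From (x_3, y_3) = (13455, 3596): x_4 = 15·13455 + 14·4·3596 = 403201; y_4 = 15·3596 + 4·13455 = 107760.
  From (x_4, y_4) = (403201, 107760): x_5 = 15·403201 + 14·4·107760 = 12082575; y_5 = 15·107760 + 4·403201 = 3229204.
  From (x_5, y_5) = (12082575, 3229204): x_6 = 15·12082575 + 14·4·3229204 = 362074049; y_6 = 15·3229204 + 4·12082575 = 96768360.
Step 3: Verify x_6² - 14·y_6² = 131097616959254401 - 131097616959254400 = 1 (should be 1). ✓

(x_1, y_1) = (15, 4); (x_6, y_6) = (362074049, 96768360).


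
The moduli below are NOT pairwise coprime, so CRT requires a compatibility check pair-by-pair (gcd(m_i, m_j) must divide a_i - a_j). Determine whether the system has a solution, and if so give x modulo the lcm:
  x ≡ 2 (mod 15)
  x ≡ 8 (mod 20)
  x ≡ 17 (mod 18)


Moduli 15, 20, 18 are not pairwise coprime, so CRT works modulo lcm(m_i) when all pairwise compatibility conditions hold.
Pairwise compatibility: gcd(m_i, m_j) must divide a_i - a_j for every pair.
Merge one congruence at a time:
  Start: x ≡ 2 (mod 15).
  Combine with x ≡ 8 (mod 20): gcd(15, 20) = 5, and 8 - 2 = 6 is NOT divisible by 5.
    ⇒ system is inconsistent (no integer solution).

No solution (the system is inconsistent).


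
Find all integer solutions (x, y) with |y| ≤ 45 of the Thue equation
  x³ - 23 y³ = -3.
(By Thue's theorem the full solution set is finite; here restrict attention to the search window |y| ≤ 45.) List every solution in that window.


The equation is x³ - 23y³ = -3. For fixed y, x³ = 23·y³ − 3, so a solution requires the RHS to be a perfect cube.
Strategy: iterate y from -45 to 45, compute RHS = 23·y³ − 3, and check whether it is a (positive or negative) perfect cube.
Check small values of y:
  y = 0: RHS = -3 is not a perfect cube.
  y = 1: RHS = 20 is not a perfect cube.
  y = -1: RHS = -26 is not a perfect cube.
  y = 2: RHS = 181 is not a perfect cube.
  y = -2: RHS = -187 is not a perfect cube.
  y = 3: RHS = 618 is not a perfect cube.
  y = -3: RHS = -624 is not a perfect cube.
Continuing the search up to |y| = 45 finds no solutions either.
No (x, y) in the scanned range satisfies the equation.

No integer solutions with |y| ≤ 45.


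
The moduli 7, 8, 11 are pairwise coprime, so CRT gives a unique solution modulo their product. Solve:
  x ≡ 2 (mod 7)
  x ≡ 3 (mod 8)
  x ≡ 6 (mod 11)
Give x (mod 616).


Moduli 7, 8, 11 are pairwise coprime; by CRT there is a unique solution modulo M = 7 · 8 · 11 = 616.
Solve pairwise, accumulating the modulus:
  Start with x ≡ 2 (mod 7).
  Combine with x ≡ 3 (mod 8): since gcd(7, 8) = 1, we get a unique residue mod 56.
    Write x = 2 + 7·t and substitute into x ≡ 3 (mod 8): 7·t ≡ 3 − 2 = 1 (mod 8).
    The inverse of 7 mod 8 is 7 (since 7·7 = 49 = 6·8 + 1), so t ≡ 7·1 = 7 ≡ 7 (mod 8).
    Then x = 2 + 7·7 = 51, valid modulo lcm(7, 8) = 56: x ≡ 51 (mod 56).
  Combine with x ≡ 6 (mod 11): since gcd(56, 11) = 1, we get a unique residue mod 616.
    Write x = 51 + 56·t and substitute into x ≡ 6 (mod 11): 56·t ≡ 6 − 51 = -45 (mod 11).
    Reduce coefficients mod 11: 1·t ≡ 10 (mod 11).
    So t ≡ 10 (mod 11).
    Then x = 51 + 56·10 = 611, valid modulo lcm(56, 11) = 616: x ≡ 611 (mod 616).
Verify: 611 mod 7 = 2 ✓, 611 mod 8 = 3 ✓, 611 mod 11 = 6 ✓.

x ≡ 611 (mod 616).


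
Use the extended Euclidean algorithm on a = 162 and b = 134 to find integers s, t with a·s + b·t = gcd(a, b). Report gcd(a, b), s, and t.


Euclidean algorithm on (162, 134) — divide until remainder is 0:
  162 = 1 · 134 + 28
  134 = 4 · 28 + 22
  28 = 1 · 22 + 6
  22 = 3 · 6 + 4
  6 = 1 · 4 + 2
  4 = 2 · 2 + 0
gcd(162, 134) = 2.
Track Bezout coefficients alongside the remainders: start with r₀ = 162 = a·1 + b·0 (s = 1, t = 0) and r₁ = 134 = a·0 + b·1 (s = 0, t = 1); each new remainder r_{k+1} = r_{k-1} − q_k·r_k inherits s_{k+1} = s_{k-1} − q_k·s_k, t_{k+1} = t_{k-1} − q_k·t_k, so r_k = a·s_k + b·t_k at every step:
  q = 1: r = 28, s = 1 − 1·0 = 1, t = 0 − 1·1 = -1  (check: 162·1 + 134·(-1) = 28)
  q = 4: r = 22, s = 0 − 4·1 = -4, t = 1 − 4·(-1) = 5  (check: 162·(-4) + 134·5 = 22)
  q = 1: r = 6, s = 1 − 1·(-4) = 5, t = -1 − 1·5 = -6  (check: 162·5 + 134·(-6) = 6)
  q = 3: r = 4, s = -4 − 3·5 = -19, t = 5 − 3·(-6) = 23  (check: 162·(-19) + 134·23 = 4)
  q = 1: r = 2, s = 5 − 1·(-19) = 24, t = -6 − 1·23 = -29  (check: 162·24 + 134·(-29) = 2)
The row with r = 2 (the gcd) gives the Bezout coefficients s = 24, t = -29.
Result: 162 · (24) + 134 · (-29) = 2.

gcd(162, 134) = 2; s = 24, t = -29 (check: 162·24 + 134·(-29) = 2).


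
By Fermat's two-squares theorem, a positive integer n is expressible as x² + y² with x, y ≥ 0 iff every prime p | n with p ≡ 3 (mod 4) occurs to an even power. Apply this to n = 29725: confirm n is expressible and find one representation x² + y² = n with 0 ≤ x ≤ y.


Step 1: Factor n = 29725 = 5^2 · 29 · 41.
Step 2: Check the mod-4 condition on each prime factor: 5 ≡ 1 (mod 4), exponent 2; 29 ≡ 1 (mod 4), exponent 1; 41 ≡ 1 (mod 4), exponent 1.
All primes ≡ 3 (mod 4) appear to even exponent (or don't appear), so by the two-squares theorem n IS expressible as a sum of two squares.
Step 3: Build a representation. Group n = k² · m with k = 5 and m = 29 · 41 = 1189 (a product of primes ≡ 1 (mod 4)); a representation of m scales to one of n via (k·x)² + (k·y)² = k²(x² + y²). Each prime p ≡ 1 (mod 4) is itself a sum of two squares; find a² by testing p − a² for a perfect square:
  29: 29 − 1² = 28, 29 − 2² = 25 = 5² ⇒ 29 = 2² + 5².
  41: 41 − 1² = 40, 41 − 2² = 37, 41 − 3² = 32, 41 − 4² = 25 = 5² ⇒ 41 = 4² + 5².
  Combine using the Brahmagupta–Fibonacci identity (a² + b²)(c² + d²) = (ac − bd)² + (ad + bc)² = (ac + bd)² + (ad − bc)²:
  29 · 41 = 1189: from (2² + 5²)(4² + 5²), take (2·4 − 5·5, 2·5 + 5·4) = (8 − 25, 10 + 20) = (-17, 30); dropping signs (only squares matter) gives (17, 30); check 17² + 30² = 289 + 900 = 1189 ✓.
  Scale by k = 5: (5·17, 5·30) = (85, 150).
Step 4: Order so x ≤ y and verify: 85² + 150² = 7225 + 22500 = 29725 = n. ✓

n = 29725 = 85² + 150² (one valid representation with x ≤ y).


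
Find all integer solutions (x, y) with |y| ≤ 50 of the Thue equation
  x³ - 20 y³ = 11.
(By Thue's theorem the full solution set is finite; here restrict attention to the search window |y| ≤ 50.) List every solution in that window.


The equation is x³ - 20y³ = 11. For fixed y, x³ = 20·y³ + 11, so a solution requires the RHS to be a perfect cube.
Strategy: iterate y from -50 to 50, compute RHS = 20·y³ + 11, and check whether it is a (positive or negative) perfect cube.
Check small values of y:
  y = 0: RHS = 11 is not a perfect cube.
  y = 1: RHS = 31 is not a perfect cube.
  y = -1: RHS = -9 is not a perfect cube.
  y = 2: RHS = 171 is not a perfect cube.
  y = -2: RHS = -149 is not a perfect cube.
  y = 3: RHS = 551 is not a perfect cube.
  y = -3: RHS = -529 is not a perfect cube.
Continuing the search up to |y| = 50 finds no solutions either.
No (x, y) in the scanned range satisfies the equation.

No integer solutions with |y| ≤ 50.


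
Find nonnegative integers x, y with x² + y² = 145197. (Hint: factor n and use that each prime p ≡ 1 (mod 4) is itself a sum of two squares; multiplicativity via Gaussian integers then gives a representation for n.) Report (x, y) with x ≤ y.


Step 1: Factor n = 145197 = 3^2 · 13 · 17 · 73.
Step 2: Check the mod-4 condition on each prime factor: 3 ≡ 3 (mod 4), exponent 2 (must be even); 13 ≡ 1 (mod 4), exponent 1; 17 ≡ 1 (mod 4), exponent 1; 73 ≡ 1 (mod 4), exponent 1.
All primes ≡ 3 (mod 4) appear to even exponent (or don't appear), so by the two-squares theorem n IS expressible as a sum of two squares.
Step 3: Build a representation. Group n = k² · m with k = 3 and m = 13 · 17 · 73 = 16133 (a product of primes ≡ 1 (mod 4)); a representation of m scales to one of n via (k·x)² + (k·y)² = k²(x² + y²). Each prime p ≡ 1 (mod 4) is itself a sum of two squares; find a² by testing p − a² for a perfect square:
  13: 13 − 1² = 12, 13 − 2² = 9 = 3² ⇒ 13 = 2² + 3².
  17: 17 − 1² = 16 = 4² ⇒ 17 = 1² + 4².
  73: 73 − 1² = 72, 73 − 2² = 69, 73 − 3² = 64 = 8² ⇒ 73 = 3² + 8².
  Combine using the Brahmagupta–Fibonacci identity (a² + b²)(c² + d²) = (ac − bd)² + (ad + bc)² = (ac + bd)² + (ad − bc)²:
  13 · 17 = 221: from (2² + 3²)(1² + 4²), take (2·1 − 3·4, 2·4 + 3·1) = (2 − 12, 8 + 3) = (-10, 11); dropping signs (only squares matter) gives (10, 11); check 10² + 11² = 100 + 121 = 221 ✓.
  221 · 73 = 16133: from (10² + 11²)(3² + 8²), take (10·3 − 11·8, 10·8 + 11·3) = (30 − 88, 80 + 33) = (-58, 113); dropping signs (only squares matter) gives (58, 113); check 58² + 113² = 3364 + 12769 = 16133 ✓.
  Scale by k = 3: (3·58, 3·113) = (174, 339).
Step 4: Order so x ≤ y and verify: 174² + 339² = 30276 + 114921 = 145197 = n. ✓

n = 145197 = 174² + 339² (one valid representation with x ≤ y).


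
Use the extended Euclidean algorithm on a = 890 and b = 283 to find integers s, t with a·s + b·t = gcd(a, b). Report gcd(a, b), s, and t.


Euclidean algorithm on (890, 283) — divide until remainder is 0:
  890 = 3 · 283 + 41
  283 = 6 · 41 + 37
  41 = 1 · 37 + 4
  37 = 9 · 4 + 1
  4 = 4 · 1 + 0
gcd(890, 283) = 1.
Track Bezout coefficients alongside the remainders: start with r₀ = 890 = a·1 + b·0 (s = 1, t = 0) and r₁ = 283 = a·0 + b·1 (s = 0, t = 1); each new remainder r_{k+1} = r_{k-1} − q_k·r_k inherits s_{k+1} = s_{k-1} − q_k·s_k, t_{k+1} = t_{k-1} − q_k·t_k, so r_k = a·s_k + b·t_k at every step:
  q = 3: r = 41, s = 1 − 3·0 = 1, t = 0 − 3·1 = -3  (check: 890·1 + 283·(-3) = 41)
  q = 6: r = 37, s = 0 − 6·1 = -6, t = 1 − 6·(-3) = 19  (check: 890·(-6) + 283·19 = 37)
  q = 1: r = 4, s = 1 − 1·(-6) = 7, t = -3 − 1·19 = -22  (check: 890·7 + 283·(-22) = 4)
  q = 9: r = 1, s = -6 − 9·7 = -69, t = 19 − 9·(-22) = 217  (check: 890·(-69) + 283·217 = 1)
The row with r = 1 (the gcd) gives the Bezout coefficients s = -69, t = 217.
Result: 890 · (-69) + 283 · (217) = 1.

gcd(890, 283) = 1; s = -69, t = 217 (check: 890·(-69) + 283·217 = 1).


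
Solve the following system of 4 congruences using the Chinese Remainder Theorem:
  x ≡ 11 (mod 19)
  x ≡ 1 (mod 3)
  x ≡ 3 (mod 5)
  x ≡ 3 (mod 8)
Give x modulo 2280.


Product of moduli M = 19 · 3 · 5 · 8 = 2280.
Merge one congruence at a time:
  Start: x ≡ 11 (mod 19).
  Combine with x ≡ 1 (mod 3); new modulus lcm = 57.
    Write x = 11 + 19·t and substitute into x ≡ 1 (mod 3): 19·t ≡ 1 − 11 = -10 (mod 3).
    Reduce coefficients mod 3: 1·t ≡ 2 (mod 3).
    So t ≡ 2 (mod 3).
    Then x = 11 + 19·2 = 49, valid modulo lcm(19, 3) = 57: x ≡ 49 (mod 57).
  Combine with x ≡ 3 (mod 5); new modulus lcm = 285.
    Write x = 49 + 57·t and substitute into x ≡ 3 (mod 5): 57·t ≡ 3 − 49 = -46 (mod 5).
    Reduce coefficients mod 5: 2·t ≡ 4 (mod 5).
    The inverse of 2 mod 5 is 3 (since 2·3 = 6 = 1·5 + 1), so t ≡ 3·4 = 12 ≡ 2 (mod 5).
    Then x = 49 + 57·2 = 163, valid modulo lcm(57, 5) = 285: x ≡ 163 (mod 285).
  Combine with x ≡ 3 (mod 8); new modulus lcm = 2280.
    Write x = 163 + 285·t and substitute into x ≡ 3 (mod 8): 285·t ≡ 3 − 163 = -160 (mod 8).
    Reduce coefficients mod 8: 5·t ≡ 0 (mod 8).
    The inverse of 5 mod 8 is 5 (since 5·5 = 25 = 3·8 + 1), so t ≡ 5·0 = 0 ≡ 0 (mod 8).
    Then x = 163 + 285·0 = 163, valid modulo lcm(285, 8) = 2280: x ≡ 163 (mod 2280).
Verify against each original: 163 mod 19 = 11, 163 mod 3 = 1, 163 mod 5 = 3, 163 mod 8 = 3.

x ≡ 163 (mod 2280).


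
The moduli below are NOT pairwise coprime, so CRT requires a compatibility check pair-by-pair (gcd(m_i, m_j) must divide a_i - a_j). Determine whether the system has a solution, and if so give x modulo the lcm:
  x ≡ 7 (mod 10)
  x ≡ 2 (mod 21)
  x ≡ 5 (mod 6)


Moduli 10, 21, 6 are not pairwise coprime, so CRT works modulo lcm(m_i) when all pairwise compatibility conditions hold.
Pairwise compatibility: gcd(m_i, m_j) must divide a_i - a_j for every pair.
Merge one congruence at a time:
  Start: x ≡ 7 (mod 10).
  Combine with x ≡ 2 (mod 21): gcd(10, 21) = 1; 2 - 7 = -5, which IS divisible by 1, so compatible.
    Write x = 7 + 10·t and substitute into x ≡ 2 (mod 21): 10·t ≡ 2 − 7 = -5 (mod 21).
    Reduce coefficients mod 21: 10·t ≡ 16 (mod 21).
    The inverse of 10 mod 21 is 19 (since 10·19 = 190 = 9·21 + 1), so t ≡ 19·16 = 304 ≡ 10 (mod 21).
    Then x = 7 + 10·10 = 107, valid modulo lcm(10, 21) = 210: x ≡ 107 (mod 210).
  Combine with x ≡ 5 (mod 6): gcd(210, 6) = 6; 5 - 107 = -102, which IS divisible by 6, so compatible.
    Write x = 107 + 210·t and substitute into x ≡ 5 (mod 6): 210·t ≡ 5 − 107 = -102 (mod 6).
    Divide the congruence (and modulus) by g = 6: 35·t ≡ -17 (mod 1).
    Modulo 1 every t works; take t = 0.
    Then x = 107 + 210·0 = 107, valid modulo lcm(210, 6) = 210: x ≡ 107 (mod 210).
Verify: 107 mod 10 = 7, 107 mod 21 = 2, 107 mod 6 = 5.

x ≡ 107 (mod 210).


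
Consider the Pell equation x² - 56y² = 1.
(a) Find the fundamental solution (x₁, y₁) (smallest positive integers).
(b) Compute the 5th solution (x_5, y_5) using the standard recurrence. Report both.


Step 1: Find the fundamental solution (x₁, y₁) of x² - 56y² = 1.
  Expand √56 as a continued fraction. a₀ = ⌊√56⌋ = 7; iterate m_{k+1} = d_k·a_k − m_k, d_{k+1} = (56 − m_{k+1}²)/d_k, a_{k+1} = ⌊(a₀ + m_{k+1})/d_{k+1}⌋ (starting m₀ = 0, d₀ = 1), with convergents p_k = a_k·p_{k-1} + p_{k-2}, q_k = a_k·q_{k-1} + q_{k-2} (p₋₁ = 1, q₋₁ = 0):
  k = 0: a₀ = 7; p₀/q₀ = 7/1; p₀² − 56·q₀² = 49 − 56 = -7.
  k = 1: m = 7, d = 7, a = ⌊(7 + 7)/7⌋ = 2; p/q = (2·7 + 1)/(2·1 + 0) = 15/2; p² − 56·q² = 225 − 224 = 1.
  The first convergent with p² − 56·q² = 1 gives the fundamental solution (x₁, y₁) = (15, 2).
Step 2: Apply the recurrence (x_{n+1}, y_{n+1}) = (x₁x_n + 56y₁y_n, x₁y_n + y₁x_n) repeatedly.
  From (x_1, y_1) = (15, 2): x_2 = 15·15 + 56·2·2 = 449; y_2 = 15·2 + 2·15 = 60.
  From (x_2, y_2) = (449, 60): x_3 = 15·449 + 56·2·60 = 13455; y_3 = 15·60 + 2·449 = 1798.
  From (x_3, y_3) = (13455, 1798): x_4 = 15·13455 + 56·2·1798 = 403201; y_4 = 15·1798 + 2·13455 = 53880.
  From (x_4, y_4) = (403201, 53880): x_5 = 15·403201 + 56·2·53880 = 12082575; y_5 = 15·53880 + 2·403201 = 1614602.
Step 3: Verify x_5² - 56·y_5² = 145988618630625 - 145988618630624 = 1 (should be 1). ✓

(x_1, y_1) = (15, 2); (x_5, y_5) = (12082575, 1614602).


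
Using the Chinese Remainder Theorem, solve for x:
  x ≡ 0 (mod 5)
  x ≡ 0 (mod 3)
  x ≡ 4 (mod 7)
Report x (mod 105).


Moduli 5, 3, 7 are pairwise coprime; by CRT there is a unique solution modulo M = 5 · 3 · 7 = 105.
Solve pairwise, accumulating the modulus:
  Start with x ≡ 0 (mod 5).
  Combine with x ≡ 0 (mod 3): since gcd(5, 3) = 1, we get a unique residue mod 15.
    Write x = 0 + 5·t and substitute into x ≡ 0 (mod 3): 5·t ≡ 0 − 0 = 0 (mod 3).
    Reduce coefficients mod 3: 2·t ≡ 0 (mod 3).
    The inverse of 2 mod 3 is 2 (since 2·2 = 4 = 1·3 + 1), so t ≡ 2·0 = 0 ≡ 0 (mod 3).
    Then x = 0 + 5·0 = 0, valid modulo lcm(5, 3) = 15: x ≡ 0 (mod 15).
  Combine with x ≡ 4 (mod 7): since gcd(15, 7) = 1, we get a unique residue mod 105.
    Write x = 0 + 15·t and substitute into x ≡ 4 (mod 7): 15·t ≡ 4 − 0 = 4 (mod 7).
    Reduce coefficients mod 7: 1·t ≡ 4 (mod 7).
    So t ≡ 4 (mod 7).
    Then x = 0 + 15·4 = 60, valid modulo lcm(15, 7) = 105: x ≡ 60 (mod 105).
Verify: 60 mod 5 = 0 ✓, 60 mod 3 = 0 ✓, 60 mod 7 = 4 ✓.

x ≡ 60 (mod 105).


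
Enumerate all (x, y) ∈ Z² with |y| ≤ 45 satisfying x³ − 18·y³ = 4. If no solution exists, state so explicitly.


The equation is x³ - 18y³ = 4. For fixed y, x³ = 18·y³ + 4, so a solution requires the RHS to be a perfect cube.
Strategy: iterate y from -45 to 45, compute RHS = 18·y³ + 4, and check whether it is a (positive or negative) perfect cube.
Check small values of y:
  y = 0: RHS = 4 is not a perfect cube.
  y = 1: RHS = 22 is not a perfect cube.
  y = -1: RHS = -14 is not a perfect cube.
  y = 2: RHS = 148 is not a perfect cube.
  y = -2: RHS = -140 is not a perfect cube.
  y = 3: RHS = 490 is not a perfect cube.
  y = -3: RHS = -482 is not a perfect cube.
Continuing the search up to |y| = 45 finds no solutions either.
No (x, y) in the scanned range satisfies the equation.

No integer solutions with |y| ≤ 45.


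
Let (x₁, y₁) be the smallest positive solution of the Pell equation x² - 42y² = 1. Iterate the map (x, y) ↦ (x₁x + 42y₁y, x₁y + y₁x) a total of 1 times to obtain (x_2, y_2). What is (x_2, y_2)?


Step 1: Find the fundamental solution (x₁, y₁) of x² - 42y² = 1.
  Expand √42 as a continued fraction. a₀ = ⌊√42⌋ = 6; iterate m_{k+1} = d_k·a_k − m_k, d_{k+1} = (42 − m_{k+1}²)/d_k, a_{k+1} = ⌊(a₀ + m_{k+1})/d_{k+1}⌋ (starting m₀ = 0, d₀ = 1), with convergents p_k = a_k·p_{k-1} + p_{k-2}, q_k = a_k·q_{k-1} + q_{k-2} (p₋₁ = 1, q₋₁ = 0):
  k = 0: a₀ = 6; p₀/q₀ = 6/1; p₀² − 42·q₀² = 36 − 42 = -6.
  k = 1: m = 6, d = 6, a = ⌊(6 + 6)/6⌋ = 2; p/q = (2·6 + 1)/(2·1 + 0) = 13/2; p² − 42·q² = 169 − 168 = 1.
  The first convergent with p² − 42·q² = 1 gives the fundamental solution (x₁, y₁) = (13, 2).
Step 2: Apply the recurrence (x_{n+1}, y_{n+1}) = (x₁x_n + 42y₁y_n, x₁y_n + y₁x_n) repeatedly.
  From (x_1, y_1) = (13, 2): x_2 = 13·13 + 42·2·2 = 337; y_2 = 13·2 + 2·13 = 52.
Step 3: Verify x_2² - 42·y_2² = 113569 - 113568 = 1 (should be 1). ✓

(x_1, y_1) = (13, 2); (x_2, y_2) = (337, 52).


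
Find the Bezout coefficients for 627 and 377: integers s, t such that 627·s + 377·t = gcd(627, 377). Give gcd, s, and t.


Euclidean algorithm on (627, 377) — divide until remainder is 0:
  627 = 1 · 377 + 250
  377 = 1 · 250 + 127
  250 = 1 · 127 + 123
  127 = 1 · 123 + 4
  123 = 30 · 4 + 3
  4 = 1 · 3 + 1
  3 = 3 · 1 + 0
gcd(627, 377) = 1.
Track Bezout coefficients alongside the remainders: start with r₀ = 627 = a·1 + b·0 (s = 1, t = 0) and r₁ = 377 = a·0 + b·1 (s = 0, t = 1); each new remainder r_{k+1} = r_{k-1} − q_k·r_k inherits s_{k+1} = s_{k-1} − q_k·s_k, t_{k+1} = t_{k-1} − q_k·t_k, so r_k = a·s_k + b·t_k at every step:
  q = 1: r = 250, s = 1 − 1·0 = 1, t = 0 − 1·1 = -1  (check: 627·1 + 377·(-1) = 250)
  q = 1: r = 127, s = 0 − 1·1 = -1, t = 1 − 1·(-1) = 2  (check: 627·(-1) + 377·2 = 127)
  q = 1: r = 123, s = 1 − 1·(-1) = 2, t = -1 − 1·2 = -3  (check: 627·2 + 377·(-3) = 123)
  q = 1: r = 4, s = -1 − 1·2 = -3, t = 2 − 1·(-3) = 5  (check: 627·(-3) + 377·5 = 4)
  q = 30: r = 3, s = 2 − 30·(-3) = 92, t = -3 − 30·5 = -153  (check: 627·92 + 377·(-153) = 3)
  q = 1: r = 1, s = -3 − 1·92 = -95, t = 5 − 1·(-153) = 158  (check: 627·(-95) + 377·158 = 1)
The row with r = 1 (the gcd) gives the Bezout coefficients s = -95, t = 158.
Result: 627 · (-95) + 377 · (158) = 1.

gcd(627, 377) = 1; s = -95, t = 158 (check: 627·(-95) + 377·158 = 1).
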